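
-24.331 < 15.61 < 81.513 True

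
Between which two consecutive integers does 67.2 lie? 67 and 68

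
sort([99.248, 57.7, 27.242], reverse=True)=[99.248, 57.7, 27.242]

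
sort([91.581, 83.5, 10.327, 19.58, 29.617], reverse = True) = [91.581, 83.5, 29.617, 19.58, 10.327]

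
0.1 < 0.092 False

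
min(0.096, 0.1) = 0.096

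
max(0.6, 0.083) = 0.6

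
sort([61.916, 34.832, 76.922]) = [34.832, 61.916, 76.922]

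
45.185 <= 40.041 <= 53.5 False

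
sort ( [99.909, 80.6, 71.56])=[71.56, 80.6, 99.909]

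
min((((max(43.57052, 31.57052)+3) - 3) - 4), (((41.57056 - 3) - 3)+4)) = 39.57052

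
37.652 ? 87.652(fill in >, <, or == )<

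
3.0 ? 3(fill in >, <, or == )==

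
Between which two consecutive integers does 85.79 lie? 85 and 86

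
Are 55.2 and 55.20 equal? Yes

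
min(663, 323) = 323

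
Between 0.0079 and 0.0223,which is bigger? 0.0223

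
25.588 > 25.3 True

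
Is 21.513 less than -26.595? No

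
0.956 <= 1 True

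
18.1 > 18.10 False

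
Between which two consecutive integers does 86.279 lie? 86 and 87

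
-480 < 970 True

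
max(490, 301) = 490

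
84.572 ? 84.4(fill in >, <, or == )>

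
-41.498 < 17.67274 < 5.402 False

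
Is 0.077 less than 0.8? Yes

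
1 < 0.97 False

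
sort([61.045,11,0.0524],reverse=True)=[61.045,11,0.0524]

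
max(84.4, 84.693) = 84.693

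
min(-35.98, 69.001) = -35.98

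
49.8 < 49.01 False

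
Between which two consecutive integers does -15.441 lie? -16 and -15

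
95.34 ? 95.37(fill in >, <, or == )<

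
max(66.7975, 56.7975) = 66.7975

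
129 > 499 False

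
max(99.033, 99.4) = 99.4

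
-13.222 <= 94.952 True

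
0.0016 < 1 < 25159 True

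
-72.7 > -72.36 False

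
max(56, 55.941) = 56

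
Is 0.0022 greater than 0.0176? No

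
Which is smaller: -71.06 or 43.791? -71.06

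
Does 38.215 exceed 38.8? No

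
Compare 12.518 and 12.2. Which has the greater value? 12.518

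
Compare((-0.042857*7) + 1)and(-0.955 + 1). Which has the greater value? ((-0.042857*7) + 1)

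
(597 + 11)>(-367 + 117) True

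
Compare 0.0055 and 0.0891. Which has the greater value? 0.0891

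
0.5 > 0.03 True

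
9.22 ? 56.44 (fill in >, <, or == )<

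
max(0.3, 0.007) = 0.3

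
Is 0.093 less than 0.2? Yes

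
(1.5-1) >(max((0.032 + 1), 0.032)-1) True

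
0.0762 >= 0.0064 True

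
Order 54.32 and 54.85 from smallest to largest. 54.32, 54.85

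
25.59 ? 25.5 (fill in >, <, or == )>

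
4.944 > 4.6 True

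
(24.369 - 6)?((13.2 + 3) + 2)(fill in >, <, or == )>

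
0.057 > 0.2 False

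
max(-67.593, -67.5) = -67.5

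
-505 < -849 False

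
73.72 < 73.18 False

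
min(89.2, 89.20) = 89.2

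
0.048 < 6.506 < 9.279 True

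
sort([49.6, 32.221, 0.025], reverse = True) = [49.6, 32.221, 0.025]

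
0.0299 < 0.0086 False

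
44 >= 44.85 False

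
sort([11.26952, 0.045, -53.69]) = [-53.69, 0.045, 11.26952]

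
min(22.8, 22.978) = 22.8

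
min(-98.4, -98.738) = -98.738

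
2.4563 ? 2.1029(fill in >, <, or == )>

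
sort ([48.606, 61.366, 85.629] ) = [48.606, 61.366, 85.629]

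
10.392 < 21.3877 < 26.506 True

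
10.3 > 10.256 True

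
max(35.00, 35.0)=35.0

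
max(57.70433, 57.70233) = 57.70433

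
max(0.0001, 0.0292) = 0.0292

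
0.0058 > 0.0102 False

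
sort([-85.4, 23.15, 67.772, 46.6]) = [-85.4, 23.15, 46.6, 67.772]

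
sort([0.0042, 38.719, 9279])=[0.0042, 38.719, 9279]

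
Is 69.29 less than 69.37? Yes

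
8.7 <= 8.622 False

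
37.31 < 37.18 False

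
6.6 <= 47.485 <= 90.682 True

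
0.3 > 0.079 True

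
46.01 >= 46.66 False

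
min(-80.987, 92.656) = -80.987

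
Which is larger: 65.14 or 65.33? 65.33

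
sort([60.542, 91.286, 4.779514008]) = [4.779514008, 60.542, 91.286]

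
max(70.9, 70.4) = 70.9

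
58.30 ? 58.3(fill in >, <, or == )==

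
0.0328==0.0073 False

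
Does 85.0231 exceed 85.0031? Yes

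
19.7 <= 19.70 True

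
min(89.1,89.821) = 89.1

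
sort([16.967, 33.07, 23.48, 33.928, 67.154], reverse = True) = [67.154, 33.928, 33.07, 23.48, 16.967]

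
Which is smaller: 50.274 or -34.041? -34.041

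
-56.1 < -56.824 False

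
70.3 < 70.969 True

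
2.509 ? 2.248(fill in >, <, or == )>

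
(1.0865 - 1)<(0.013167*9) True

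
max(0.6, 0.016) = 0.6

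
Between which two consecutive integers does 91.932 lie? 91 and 92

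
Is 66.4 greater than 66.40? No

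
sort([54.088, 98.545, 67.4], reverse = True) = [98.545, 67.4, 54.088]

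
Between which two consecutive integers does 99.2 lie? 99 and 100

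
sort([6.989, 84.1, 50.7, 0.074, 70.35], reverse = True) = [84.1, 70.35, 50.7, 6.989, 0.074]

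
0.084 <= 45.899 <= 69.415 True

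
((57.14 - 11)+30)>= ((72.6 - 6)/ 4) True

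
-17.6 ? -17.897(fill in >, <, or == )>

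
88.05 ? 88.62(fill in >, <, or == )<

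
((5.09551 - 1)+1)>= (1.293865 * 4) False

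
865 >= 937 False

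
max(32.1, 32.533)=32.533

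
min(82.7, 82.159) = 82.159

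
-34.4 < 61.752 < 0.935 False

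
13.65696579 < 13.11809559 False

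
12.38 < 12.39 True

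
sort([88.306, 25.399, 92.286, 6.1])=[6.1, 25.399, 88.306, 92.286]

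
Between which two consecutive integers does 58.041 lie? 58 and 59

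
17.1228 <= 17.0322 False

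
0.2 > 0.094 True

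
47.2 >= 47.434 False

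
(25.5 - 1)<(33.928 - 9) True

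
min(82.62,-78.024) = -78.024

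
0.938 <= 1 True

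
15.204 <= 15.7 True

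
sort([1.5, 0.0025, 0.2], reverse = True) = [1.5, 0.2, 0.0025]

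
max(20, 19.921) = 20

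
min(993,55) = 55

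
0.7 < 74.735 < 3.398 False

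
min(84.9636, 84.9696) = 84.9636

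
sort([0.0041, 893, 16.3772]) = [0.0041, 16.3772, 893]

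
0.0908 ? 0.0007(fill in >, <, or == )>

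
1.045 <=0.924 False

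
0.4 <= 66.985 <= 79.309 True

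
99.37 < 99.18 False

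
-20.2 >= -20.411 True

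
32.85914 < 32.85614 False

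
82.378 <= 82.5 True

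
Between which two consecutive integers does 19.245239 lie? 19 and 20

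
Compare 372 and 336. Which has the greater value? 372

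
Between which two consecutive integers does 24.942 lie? 24 and 25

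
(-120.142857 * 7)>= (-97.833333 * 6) False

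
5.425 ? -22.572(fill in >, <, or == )>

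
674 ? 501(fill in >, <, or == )>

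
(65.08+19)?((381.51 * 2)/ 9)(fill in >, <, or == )<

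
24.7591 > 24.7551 True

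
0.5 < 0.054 False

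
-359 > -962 True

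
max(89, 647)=647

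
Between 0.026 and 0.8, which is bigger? 0.8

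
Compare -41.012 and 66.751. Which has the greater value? 66.751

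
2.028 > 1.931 True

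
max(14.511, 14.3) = 14.511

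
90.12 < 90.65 True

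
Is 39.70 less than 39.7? No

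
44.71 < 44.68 False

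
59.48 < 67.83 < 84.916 True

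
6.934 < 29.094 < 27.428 False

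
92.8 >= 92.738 True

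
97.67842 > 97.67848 False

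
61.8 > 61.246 True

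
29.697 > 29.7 False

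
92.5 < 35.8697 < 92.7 False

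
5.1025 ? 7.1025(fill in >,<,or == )<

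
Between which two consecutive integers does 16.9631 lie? 16 and 17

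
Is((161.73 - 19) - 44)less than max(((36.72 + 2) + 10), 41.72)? No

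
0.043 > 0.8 False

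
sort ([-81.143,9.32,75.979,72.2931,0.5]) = [-81.143,0.5,9.32,72.2931,75.979]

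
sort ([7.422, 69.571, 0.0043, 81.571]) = [0.0043, 7.422, 69.571, 81.571]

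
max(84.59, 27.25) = 84.59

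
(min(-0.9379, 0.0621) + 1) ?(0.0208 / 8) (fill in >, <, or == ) >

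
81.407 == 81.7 False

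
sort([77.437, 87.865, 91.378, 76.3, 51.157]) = [51.157, 76.3, 77.437, 87.865, 91.378]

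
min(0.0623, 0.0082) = 0.0082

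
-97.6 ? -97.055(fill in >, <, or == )<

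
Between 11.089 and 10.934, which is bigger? 11.089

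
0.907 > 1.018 False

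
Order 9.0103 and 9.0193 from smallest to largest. 9.0103, 9.0193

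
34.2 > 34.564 False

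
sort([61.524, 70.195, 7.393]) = [7.393, 61.524, 70.195]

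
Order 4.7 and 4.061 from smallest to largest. 4.061, 4.7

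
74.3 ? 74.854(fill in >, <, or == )<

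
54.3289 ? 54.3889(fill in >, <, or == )<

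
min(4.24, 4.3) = 4.24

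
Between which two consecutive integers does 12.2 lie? 12 and 13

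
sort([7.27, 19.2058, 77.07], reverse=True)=[77.07, 19.2058, 7.27]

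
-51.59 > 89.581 False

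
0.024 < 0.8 True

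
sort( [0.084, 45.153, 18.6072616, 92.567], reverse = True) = [92.567, 45.153, 18.6072616, 0.084]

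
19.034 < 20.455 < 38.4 True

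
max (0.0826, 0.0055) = 0.0826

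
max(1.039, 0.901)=1.039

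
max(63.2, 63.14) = 63.2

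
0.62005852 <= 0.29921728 False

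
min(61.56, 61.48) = 61.48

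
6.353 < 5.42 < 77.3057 False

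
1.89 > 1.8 True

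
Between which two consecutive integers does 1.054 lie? 1 and 2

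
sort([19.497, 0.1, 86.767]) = [0.1, 19.497, 86.767]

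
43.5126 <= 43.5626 True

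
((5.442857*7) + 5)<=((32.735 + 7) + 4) True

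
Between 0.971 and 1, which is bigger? 1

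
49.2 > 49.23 False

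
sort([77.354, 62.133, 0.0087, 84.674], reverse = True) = [84.674, 77.354, 62.133, 0.0087]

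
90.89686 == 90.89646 False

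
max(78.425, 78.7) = 78.7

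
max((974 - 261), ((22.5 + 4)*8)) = 713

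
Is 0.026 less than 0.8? Yes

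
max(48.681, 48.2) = 48.681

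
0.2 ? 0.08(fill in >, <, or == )>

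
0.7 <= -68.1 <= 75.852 False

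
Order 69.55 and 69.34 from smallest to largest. 69.34, 69.55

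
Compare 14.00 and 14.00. They are equal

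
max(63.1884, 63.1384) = 63.1884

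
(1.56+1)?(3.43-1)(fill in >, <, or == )>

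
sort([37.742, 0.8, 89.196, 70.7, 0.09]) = [0.09, 0.8, 37.742, 70.7, 89.196]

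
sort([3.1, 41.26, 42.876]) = [3.1, 41.26, 42.876]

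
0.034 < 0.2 True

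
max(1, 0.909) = 1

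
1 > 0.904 True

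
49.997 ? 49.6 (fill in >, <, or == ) >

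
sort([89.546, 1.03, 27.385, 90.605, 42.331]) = [1.03, 27.385, 42.331, 89.546, 90.605]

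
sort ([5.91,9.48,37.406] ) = [5.91,9.48,37.406]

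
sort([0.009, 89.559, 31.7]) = [0.009, 31.7, 89.559]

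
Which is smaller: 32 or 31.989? 31.989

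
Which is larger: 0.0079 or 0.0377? 0.0377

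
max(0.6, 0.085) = 0.6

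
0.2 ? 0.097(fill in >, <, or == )>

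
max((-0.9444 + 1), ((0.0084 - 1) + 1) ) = 0.0556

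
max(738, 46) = 738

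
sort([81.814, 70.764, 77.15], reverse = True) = [81.814, 77.15, 70.764]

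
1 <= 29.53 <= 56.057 True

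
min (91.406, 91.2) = 91.2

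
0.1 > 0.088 True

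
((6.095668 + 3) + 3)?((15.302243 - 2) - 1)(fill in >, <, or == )<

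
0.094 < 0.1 True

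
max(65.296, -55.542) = 65.296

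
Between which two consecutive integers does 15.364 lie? 15 and 16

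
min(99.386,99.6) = 99.386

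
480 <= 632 True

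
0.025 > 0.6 False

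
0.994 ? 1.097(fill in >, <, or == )<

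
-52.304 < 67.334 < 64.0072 False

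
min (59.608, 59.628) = 59.608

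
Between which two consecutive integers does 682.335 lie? 682 and 683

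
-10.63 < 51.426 True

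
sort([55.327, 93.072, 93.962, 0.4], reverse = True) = [93.962, 93.072, 55.327, 0.4]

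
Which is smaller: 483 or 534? 483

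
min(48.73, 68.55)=48.73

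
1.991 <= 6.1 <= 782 True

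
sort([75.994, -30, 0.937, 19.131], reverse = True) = [75.994, 19.131, 0.937, -30]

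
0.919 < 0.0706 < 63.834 False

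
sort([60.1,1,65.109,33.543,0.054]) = [0.054,1,33.543,60.1,65.109]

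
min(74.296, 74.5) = 74.296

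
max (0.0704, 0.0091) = 0.0704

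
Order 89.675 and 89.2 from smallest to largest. 89.2, 89.675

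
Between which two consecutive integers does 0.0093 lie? 0 and 1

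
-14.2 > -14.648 True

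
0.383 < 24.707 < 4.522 False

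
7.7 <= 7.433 False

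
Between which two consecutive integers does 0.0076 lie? 0 and 1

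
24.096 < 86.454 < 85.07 False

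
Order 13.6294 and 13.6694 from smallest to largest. 13.6294,13.6694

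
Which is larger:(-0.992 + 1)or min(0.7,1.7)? min(0.7,1.7)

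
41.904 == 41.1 False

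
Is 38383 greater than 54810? No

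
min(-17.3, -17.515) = -17.515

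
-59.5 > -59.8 True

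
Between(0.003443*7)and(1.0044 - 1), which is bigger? (0.003443*7)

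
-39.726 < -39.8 False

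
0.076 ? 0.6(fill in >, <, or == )<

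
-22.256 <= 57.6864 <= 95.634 True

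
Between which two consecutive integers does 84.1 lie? 84 and 85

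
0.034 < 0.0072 False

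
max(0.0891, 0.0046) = 0.0891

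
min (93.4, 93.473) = 93.4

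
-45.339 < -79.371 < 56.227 False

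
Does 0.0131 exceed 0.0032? Yes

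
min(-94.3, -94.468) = -94.468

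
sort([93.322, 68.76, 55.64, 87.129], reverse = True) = [93.322, 87.129, 68.76, 55.64]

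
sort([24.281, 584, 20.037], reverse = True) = [584, 24.281, 20.037]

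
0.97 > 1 False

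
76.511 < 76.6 True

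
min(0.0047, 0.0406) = 0.0047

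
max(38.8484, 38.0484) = 38.8484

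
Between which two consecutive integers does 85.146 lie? 85 and 86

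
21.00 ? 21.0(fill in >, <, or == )==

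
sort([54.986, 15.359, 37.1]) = [15.359, 37.1, 54.986]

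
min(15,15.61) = 15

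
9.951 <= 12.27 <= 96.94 True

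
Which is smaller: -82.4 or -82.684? -82.684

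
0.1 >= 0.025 True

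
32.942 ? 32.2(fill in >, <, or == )>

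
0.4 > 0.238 True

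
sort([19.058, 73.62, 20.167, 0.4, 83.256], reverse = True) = [83.256, 73.62, 20.167, 19.058, 0.4]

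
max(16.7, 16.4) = 16.7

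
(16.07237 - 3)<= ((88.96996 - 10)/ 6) True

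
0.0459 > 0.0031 True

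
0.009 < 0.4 True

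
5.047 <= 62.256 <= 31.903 False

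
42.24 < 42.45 True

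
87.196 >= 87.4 False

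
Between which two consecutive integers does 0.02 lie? 0 and 1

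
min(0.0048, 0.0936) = 0.0048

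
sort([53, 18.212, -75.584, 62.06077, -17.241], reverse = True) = [62.06077, 53, 18.212, -17.241, -75.584]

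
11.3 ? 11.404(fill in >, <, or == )<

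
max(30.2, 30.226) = 30.226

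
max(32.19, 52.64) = 52.64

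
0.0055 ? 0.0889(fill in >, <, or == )<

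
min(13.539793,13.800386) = 13.539793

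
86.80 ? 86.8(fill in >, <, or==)==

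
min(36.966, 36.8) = 36.8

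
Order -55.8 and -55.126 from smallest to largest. -55.8, -55.126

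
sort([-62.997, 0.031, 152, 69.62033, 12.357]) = [-62.997, 0.031, 12.357, 69.62033, 152]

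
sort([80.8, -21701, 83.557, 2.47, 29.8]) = [-21701, 2.47, 29.8, 80.8, 83.557]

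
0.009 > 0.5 False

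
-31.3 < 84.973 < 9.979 False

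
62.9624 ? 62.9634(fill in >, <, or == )<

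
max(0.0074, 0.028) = 0.028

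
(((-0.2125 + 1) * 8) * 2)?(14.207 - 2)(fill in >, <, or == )>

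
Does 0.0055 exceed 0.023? No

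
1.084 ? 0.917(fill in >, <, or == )>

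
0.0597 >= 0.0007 True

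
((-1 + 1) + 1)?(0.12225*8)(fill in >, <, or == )>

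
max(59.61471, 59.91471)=59.91471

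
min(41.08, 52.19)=41.08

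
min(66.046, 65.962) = 65.962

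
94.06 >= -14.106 True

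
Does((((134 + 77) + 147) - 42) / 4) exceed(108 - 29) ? No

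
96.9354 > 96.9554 False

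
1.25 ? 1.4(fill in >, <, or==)<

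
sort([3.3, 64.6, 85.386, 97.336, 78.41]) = [3.3, 64.6, 78.41, 85.386, 97.336]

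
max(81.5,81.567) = 81.567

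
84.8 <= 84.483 False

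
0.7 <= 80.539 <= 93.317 True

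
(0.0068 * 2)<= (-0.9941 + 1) False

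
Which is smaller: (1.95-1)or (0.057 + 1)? (1.95-1)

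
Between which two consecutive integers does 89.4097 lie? 89 and 90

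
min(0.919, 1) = 0.919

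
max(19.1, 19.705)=19.705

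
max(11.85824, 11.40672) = 11.85824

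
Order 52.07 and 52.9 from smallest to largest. 52.07, 52.9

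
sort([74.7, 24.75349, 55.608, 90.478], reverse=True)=[90.478, 74.7, 55.608, 24.75349]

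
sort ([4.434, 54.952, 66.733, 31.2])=[4.434, 31.2, 54.952, 66.733]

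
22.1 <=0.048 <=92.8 False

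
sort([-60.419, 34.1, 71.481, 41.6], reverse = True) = [71.481, 41.6, 34.1, -60.419]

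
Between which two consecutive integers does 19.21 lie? 19 and 20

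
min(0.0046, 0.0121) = 0.0046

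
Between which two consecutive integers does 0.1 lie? 0 and 1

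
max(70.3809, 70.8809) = 70.8809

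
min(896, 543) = 543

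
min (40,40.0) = 40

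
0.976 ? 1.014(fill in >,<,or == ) <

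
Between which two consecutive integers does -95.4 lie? -96 and -95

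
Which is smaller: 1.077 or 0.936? 0.936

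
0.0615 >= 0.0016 True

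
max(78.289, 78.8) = 78.8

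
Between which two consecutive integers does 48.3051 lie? 48 and 49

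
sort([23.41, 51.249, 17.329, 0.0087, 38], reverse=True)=[51.249, 38, 23.41, 17.329, 0.0087]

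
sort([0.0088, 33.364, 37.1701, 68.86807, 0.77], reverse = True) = [68.86807, 37.1701, 33.364, 0.77, 0.0088]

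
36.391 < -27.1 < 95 False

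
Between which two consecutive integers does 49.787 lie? 49 and 50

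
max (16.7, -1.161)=16.7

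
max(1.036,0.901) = 1.036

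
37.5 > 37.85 False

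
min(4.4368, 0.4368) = 0.4368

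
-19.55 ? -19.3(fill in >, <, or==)<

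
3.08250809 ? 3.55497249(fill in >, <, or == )<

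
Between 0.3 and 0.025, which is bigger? 0.3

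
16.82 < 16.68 False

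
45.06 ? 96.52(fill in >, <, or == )<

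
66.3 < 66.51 True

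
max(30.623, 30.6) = 30.623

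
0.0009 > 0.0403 False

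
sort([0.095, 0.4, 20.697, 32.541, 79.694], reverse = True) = [79.694, 32.541, 20.697, 0.4, 0.095]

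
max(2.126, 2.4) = 2.4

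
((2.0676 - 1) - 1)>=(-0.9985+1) True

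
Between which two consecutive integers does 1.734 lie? 1 and 2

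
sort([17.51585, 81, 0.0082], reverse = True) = [81, 17.51585, 0.0082]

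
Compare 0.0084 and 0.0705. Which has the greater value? 0.0705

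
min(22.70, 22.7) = 22.70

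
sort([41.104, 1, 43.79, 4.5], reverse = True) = [43.79, 41.104, 4.5, 1]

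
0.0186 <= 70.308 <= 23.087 False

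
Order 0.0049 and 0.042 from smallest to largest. 0.0049,0.042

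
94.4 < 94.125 False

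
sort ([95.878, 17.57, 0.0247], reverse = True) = [95.878, 17.57, 0.0247]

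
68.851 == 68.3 False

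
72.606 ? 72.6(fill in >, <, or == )>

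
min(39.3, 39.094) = 39.094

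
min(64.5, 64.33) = 64.33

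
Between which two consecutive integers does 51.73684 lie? 51 and 52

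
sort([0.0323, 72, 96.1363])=[0.0323, 72, 96.1363]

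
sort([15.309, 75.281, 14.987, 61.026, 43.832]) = [14.987, 15.309, 43.832, 61.026, 75.281]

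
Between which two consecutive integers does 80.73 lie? 80 and 81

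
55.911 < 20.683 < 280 False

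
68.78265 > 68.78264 True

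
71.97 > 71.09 True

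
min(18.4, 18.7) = 18.4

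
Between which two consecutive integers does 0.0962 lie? 0 and 1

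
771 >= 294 True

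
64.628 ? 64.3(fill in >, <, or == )>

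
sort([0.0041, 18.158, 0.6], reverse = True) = [18.158, 0.6, 0.0041]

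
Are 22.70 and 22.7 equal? Yes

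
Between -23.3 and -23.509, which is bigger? -23.3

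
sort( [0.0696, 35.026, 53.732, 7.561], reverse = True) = [53.732, 35.026, 7.561, 0.0696]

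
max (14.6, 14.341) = 14.6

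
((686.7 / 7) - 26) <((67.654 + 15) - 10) True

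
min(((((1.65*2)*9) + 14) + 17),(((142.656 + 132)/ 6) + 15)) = 60.7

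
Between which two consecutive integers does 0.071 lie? 0 and 1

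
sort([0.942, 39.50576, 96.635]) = [0.942, 39.50576, 96.635]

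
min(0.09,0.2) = 0.09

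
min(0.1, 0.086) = 0.086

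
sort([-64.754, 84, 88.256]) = [-64.754, 84, 88.256]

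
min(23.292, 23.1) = 23.1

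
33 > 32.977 True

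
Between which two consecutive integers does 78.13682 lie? 78 and 79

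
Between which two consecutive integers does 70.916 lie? 70 and 71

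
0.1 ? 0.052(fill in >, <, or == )>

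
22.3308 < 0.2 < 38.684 False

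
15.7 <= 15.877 True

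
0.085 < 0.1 True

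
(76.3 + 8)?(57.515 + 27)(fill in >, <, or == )<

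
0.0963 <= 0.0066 False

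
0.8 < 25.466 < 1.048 False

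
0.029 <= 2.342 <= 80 True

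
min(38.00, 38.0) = 38.00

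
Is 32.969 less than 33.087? Yes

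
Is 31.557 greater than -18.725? Yes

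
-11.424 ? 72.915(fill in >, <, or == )<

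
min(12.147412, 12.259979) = 12.147412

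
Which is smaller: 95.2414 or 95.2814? 95.2414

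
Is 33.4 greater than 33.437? No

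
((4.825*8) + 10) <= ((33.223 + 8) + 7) False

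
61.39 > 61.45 False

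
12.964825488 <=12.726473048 False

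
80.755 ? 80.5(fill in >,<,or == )>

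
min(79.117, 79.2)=79.117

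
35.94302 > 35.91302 True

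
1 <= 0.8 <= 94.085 False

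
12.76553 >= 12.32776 True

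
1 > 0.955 True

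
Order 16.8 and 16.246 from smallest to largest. 16.246, 16.8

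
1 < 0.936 False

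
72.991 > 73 False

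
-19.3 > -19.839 True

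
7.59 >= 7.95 False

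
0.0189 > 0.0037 True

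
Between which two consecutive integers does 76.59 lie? 76 and 77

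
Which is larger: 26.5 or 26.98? 26.98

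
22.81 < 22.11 False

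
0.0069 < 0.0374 True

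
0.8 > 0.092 True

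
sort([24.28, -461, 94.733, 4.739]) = [-461, 4.739, 24.28, 94.733]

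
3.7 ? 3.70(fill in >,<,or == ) ==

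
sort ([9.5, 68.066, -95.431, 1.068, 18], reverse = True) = [68.066, 18, 9.5, 1.068, -95.431]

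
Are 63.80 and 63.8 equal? Yes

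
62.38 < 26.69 False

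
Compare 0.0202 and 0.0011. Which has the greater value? 0.0202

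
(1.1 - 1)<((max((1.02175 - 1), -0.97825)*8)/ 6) False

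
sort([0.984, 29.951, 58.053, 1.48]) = [0.984, 1.48, 29.951, 58.053]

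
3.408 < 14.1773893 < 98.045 True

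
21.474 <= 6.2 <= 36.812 False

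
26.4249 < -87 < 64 False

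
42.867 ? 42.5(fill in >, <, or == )>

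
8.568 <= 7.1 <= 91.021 False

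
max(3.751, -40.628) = 3.751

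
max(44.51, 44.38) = 44.51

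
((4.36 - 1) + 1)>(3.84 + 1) False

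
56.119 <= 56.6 True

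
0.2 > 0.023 True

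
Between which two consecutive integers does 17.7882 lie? 17 and 18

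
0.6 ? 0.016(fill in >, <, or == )>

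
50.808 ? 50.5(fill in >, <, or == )>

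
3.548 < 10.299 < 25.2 True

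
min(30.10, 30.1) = 30.10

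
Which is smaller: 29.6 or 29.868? 29.6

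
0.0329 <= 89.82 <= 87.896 False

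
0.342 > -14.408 True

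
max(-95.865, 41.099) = 41.099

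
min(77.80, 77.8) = 77.80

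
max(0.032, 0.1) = 0.1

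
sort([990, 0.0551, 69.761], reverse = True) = [990, 69.761, 0.0551]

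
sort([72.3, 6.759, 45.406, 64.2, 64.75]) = [6.759, 45.406, 64.2, 64.75, 72.3]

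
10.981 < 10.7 False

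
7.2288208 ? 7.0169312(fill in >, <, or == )>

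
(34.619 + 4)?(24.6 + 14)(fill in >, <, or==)>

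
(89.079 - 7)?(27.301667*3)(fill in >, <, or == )>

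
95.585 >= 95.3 True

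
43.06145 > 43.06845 False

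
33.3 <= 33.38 True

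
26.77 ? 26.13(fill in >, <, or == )>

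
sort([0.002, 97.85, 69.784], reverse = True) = [97.85, 69.784, 0.002]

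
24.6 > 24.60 False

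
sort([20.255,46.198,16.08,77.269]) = [16.08,20.255,46.198,77.269]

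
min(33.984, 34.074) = 33.984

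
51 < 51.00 False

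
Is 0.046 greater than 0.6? No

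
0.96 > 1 False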